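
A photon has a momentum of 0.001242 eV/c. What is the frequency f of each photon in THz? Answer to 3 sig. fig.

0.300 THz

Use h = 6.62607015e-34 J·s, c = 2.99792458e8 m/s, 1 eV = 1.602176634e-19 J.
First convert: p = 0.001242 eV/c = 6.6376e-31 kg·m/s.
Since f = pc/h for a photon, f = 3.003e11 Hz.
Converting to THz: f = 0.3003 THz ≈ 0.300 THz.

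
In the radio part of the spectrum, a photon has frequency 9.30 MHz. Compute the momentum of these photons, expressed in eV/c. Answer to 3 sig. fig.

Use h = 6.62607015e-34 J·s, c = 2.99792458e8 m/s, 1 eV = 1.602176634e-19 J.
First convert: f = 9.30 MHz = 9.30e6 Hz.
Apply p = hf/c: p = 2.056e-35 kg·m/s.
Converting to eV/c: p = 3.846e-8 eV/c ≈ 3.85e-8 eV/c.

3.85e-8 eV/c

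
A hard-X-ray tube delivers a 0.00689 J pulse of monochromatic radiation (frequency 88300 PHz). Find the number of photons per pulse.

1.18 × 10^11 photons

Per-photon energy: E = 5.851 × 10^-14 J (from frequency = 88300 PHz).
N = E_total / E_photon = 0.00689 J / 5.851 × 10^-14 J = 1.18 × 10^11.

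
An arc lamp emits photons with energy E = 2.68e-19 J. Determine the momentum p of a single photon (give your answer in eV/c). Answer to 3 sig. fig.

Since p = E/c for a photon, p = 8.940e-28 kg·m/s.
Converting to eV/c: p = 1.673 eV/c ≈ 1.67 eV/c.

1.67 eV/c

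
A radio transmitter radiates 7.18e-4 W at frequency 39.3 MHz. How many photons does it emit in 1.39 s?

3.83e22 photons

Total energy: E_total = P·t = 7.18e-4 × 1.39 = 9.980e-4 J.
Per-photon energy: E = 2.604e-26 J.
N = E_total / E_photon = 3.83e22.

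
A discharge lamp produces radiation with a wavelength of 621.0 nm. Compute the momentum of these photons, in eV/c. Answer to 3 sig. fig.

2.00 eV/c

In SI units: λ = 621.0 nm = 6.210 × 10^-7 m.
The photon relation is p = h/λ, giving p = 1.067 × 10^-27 kg·m/s.
Converting to eV/c: p = 1.997 eV/c ≈ 2.00 eV/c.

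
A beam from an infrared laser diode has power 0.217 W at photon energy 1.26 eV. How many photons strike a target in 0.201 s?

2.16e17 photons

Total energy: E_total = P·t = 0.217 × 0.201 = 0.04362 J.
Per-photon energy: E = 2.019e-19 J.
N = E_total / E_photon = 2.16e17.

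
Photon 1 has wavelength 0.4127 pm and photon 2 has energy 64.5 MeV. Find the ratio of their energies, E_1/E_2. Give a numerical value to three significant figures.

0.0466

E_1 = 4.813e-13 J (from wavelength = 0.4127 pm, via E = hc/λ).
E_2 = 1.033e-11 J (from energy = 64.5 MeV, via E given directly).
Ratio = 4.813e-13 / 1.033e-11 = 0.0466.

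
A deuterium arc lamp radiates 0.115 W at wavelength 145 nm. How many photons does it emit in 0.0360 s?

Total energy: E_total = P·t = 0.115 × 0.0360 = 0.004140 J.
Per-photon energy: E = 1.370 × 10^-18 J.
N = E_total / E_photon = 3.02 × 10^15.

3.02 × 10^15 photons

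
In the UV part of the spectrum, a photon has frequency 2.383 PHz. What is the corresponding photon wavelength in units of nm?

Take c = 2.99792458e8 m/s.
First convert: f = 2.383 PHz = 2.383e15 Hz.
The photon relation is λ = c/f, giving λ = 1.258e-7 m.
Converting to nm: λ = 125.8 nm ≈ 126 nm.

126 nm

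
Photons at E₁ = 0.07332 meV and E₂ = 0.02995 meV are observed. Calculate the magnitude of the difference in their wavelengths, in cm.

2.45 cm

Using λ = hc/E: λ₁ = 0.016910 m, λ₂ = 0.041397 m.
|Δλ| = |0.016910 − 0.041397| = 0.0245 m = 2.45 cm.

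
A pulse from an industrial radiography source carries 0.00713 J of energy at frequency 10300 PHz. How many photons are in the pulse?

1.04·10^12 photons

Per-photon energy: E = 6.825·10^-15 J (from frequency = 10300 PHz).
N = E_total / E_photon = 0.00713 J / 6.825·10^-15 J = 1.04·10^12.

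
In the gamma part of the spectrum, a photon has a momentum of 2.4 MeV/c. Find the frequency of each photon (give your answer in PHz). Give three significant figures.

Use h = 6.62607015 × 10^-34 J·s, c = 2.99792458 × 10^8 m/s, 1 eV = 1.602176634 × 10^-19 J.
First convert: p = 2.4 MeV/c = 1.2826 × 10^-21 kg·m/s.
The photon relation is f = pc/h, giving f = 5.803 × 10^20 Hz.
Converting to PHz: f = 580300 PHz ≈ 5.80 × 10^5 PHz.

5.80 × 10^5 PHz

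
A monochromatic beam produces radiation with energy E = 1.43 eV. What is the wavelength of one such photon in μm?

(h = 6.62607015 × 10^-34 J·s, c = 2.99792458 × 10^8 m/s, 1 eV = 1.602176634 × 10^-19 J.)
In SI units: E = 1.43 eV = 2.2911 × 10^-19 J.
The photon relation is λ = hc/E, giving λ = 8.670 × 10^-7 m.
Converting to μm: λ = 0.8670 μm ≈ 0.867 μm.

0.867 μm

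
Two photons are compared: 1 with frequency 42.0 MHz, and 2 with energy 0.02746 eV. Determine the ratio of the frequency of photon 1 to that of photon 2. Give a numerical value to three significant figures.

6.33 × 10^-6

f_1 = 4.200 × 10^7 Hz (from frequency = 42.0 MHz, via f given directly).
f_2 = 6.640 × 10^12 Hz (from energy = 0.02746 eV, via f = E/h).
Ratio = 4.200 × 10^7 / 6.640 × 10^12 = 6.33 × 10^-6.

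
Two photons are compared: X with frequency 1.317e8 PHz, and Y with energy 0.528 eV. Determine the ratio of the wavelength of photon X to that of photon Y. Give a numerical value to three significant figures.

λ_X = 2.276e-15 m (from frequency = 1.317e8 PHz, via λ = c/f).
λ_Y = 2.348e-6 m (from energy = 0.528 eV, via λ = hc/E).
Ratio = 2.276e-15 / 2.348e-6 = 9.69e-10.

9.69e-10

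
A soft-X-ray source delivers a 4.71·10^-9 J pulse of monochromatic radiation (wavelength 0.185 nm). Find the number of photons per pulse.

4.39·10^6 photons

Per-photon energy: E = 1.074·10^-15 J (from wavelength = 0.185 nm).
N = E_total / E_photon = 4.71·10^-9 J / 1.074·10^-15 J = 4.39·10^6.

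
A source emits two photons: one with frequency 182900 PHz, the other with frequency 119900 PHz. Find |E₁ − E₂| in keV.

Using E = hf: E₁ = 1.2119·10^-13 J, E₂ = 7.9447·10^-14 J.
|ΔE| = |1.2119·10^-13 − 7.9447·10^-14| = 4.17·10^-14 J = 261 keV.

261 keV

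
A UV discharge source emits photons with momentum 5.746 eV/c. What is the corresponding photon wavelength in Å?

2160 Å

Take h = 6.62607015 × 10^-34 J·s, c = 2.99792458 × 10^8 m/s, 1 eV = 1.602176634 × 10^-19 J.
Convert to SI: p = 5.746 eV/c = 3.0708 × 10^-27 kg·m/s.
Apply λ = h/p: λ = 2.158 × 10^-7 m.
Converting to Å: λ = 2158 Å ≈ 2160 Å.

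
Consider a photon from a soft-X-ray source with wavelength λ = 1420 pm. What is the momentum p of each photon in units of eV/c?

In SI units: λ = 1420 pm = 1.42 × 10^-9 m.
Since p = h/λ for a photon, p = 4.666 × 10^-25 kg·m/s.
Converting to eV/c: p = 873.1 eV/c ≈ 873 eV/c.

873 eV/c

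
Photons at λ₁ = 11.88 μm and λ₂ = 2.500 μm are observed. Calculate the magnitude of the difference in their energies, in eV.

0.392 eV

Using E = hc/λ: E₁ = 1.6721 × 10^-20 J, E₂ = 7.9458 × 10^-20 J.
|ΔE| = |1.6721 × 10^-20 − 7.9458 × 10^-20| = 6.27 × 10^-20 J = 0.392 eV.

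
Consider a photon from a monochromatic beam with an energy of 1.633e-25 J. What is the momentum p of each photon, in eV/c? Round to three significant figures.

Use c = 2.99792458e8 m/s, 1 eV = 1.602176634e-19 J.
For a photon p = E/c, so p = 5.447e-34 kg·m/s.
Converting to eV/c: p = 1.019e-6 eV/c ≈ 1.02e-6 eV/c.

1.02e-6 eV/c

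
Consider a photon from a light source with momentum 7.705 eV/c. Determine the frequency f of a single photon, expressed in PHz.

First convert: p = 7.705 eV/c = 4.1178e-27 kg·m/s.
Since f = pc/h for a photon, f = 1.863e15 Hz.
Converting to PHz: f = 1.863 PHz ≈ 1.86 PHz.

1.86 PHz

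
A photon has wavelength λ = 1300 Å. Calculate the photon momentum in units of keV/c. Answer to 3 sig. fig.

9.54 × 10^-3 keV/c

First convert: λ = 1300 Å = 1.3 × 10^-7 m.
The photon relation is p = h/λ, giving p = 5.097 × 10^-27 kg·m/s.
Converting to keV/c: p = 0.009537 keV/c ≈ 9.54 × 10^-3 keV/c.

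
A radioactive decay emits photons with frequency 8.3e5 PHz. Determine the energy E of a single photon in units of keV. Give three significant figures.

3430 keV

First convert: f = 8.3e5 PHz = 8.3e20 Hz.
For a photon E = hf, so E = 5.500e-13 J.
Converting to keV: E = 3433 keV ≈ 3430 keV.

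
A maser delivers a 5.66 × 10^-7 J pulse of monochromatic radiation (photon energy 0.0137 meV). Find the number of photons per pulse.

2.58 × 10^17 photons

Per-photon energy: E = 2.195 × 10^-24 J (from energy = 0.0137 meV).
N = E_total / E_photon = 5.66 × 10^-7 J / 2.195 × 10^-24 J = 2.58 × 10^17.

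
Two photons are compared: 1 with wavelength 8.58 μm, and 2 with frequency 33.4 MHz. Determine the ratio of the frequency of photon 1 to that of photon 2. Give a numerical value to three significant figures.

1.05 × 10^6

f_1 = 3.494 × 10^13 Hz (from wavelength = 8.58 μm, via f = c/λ).
f_2 = 3.340 × 10^7 Hz (from frequency = 33.4 MHz, via f given directly).
Ratio = 3.494 × 10^13 / 3.340 × 10^7 = 1.05 × 10^6.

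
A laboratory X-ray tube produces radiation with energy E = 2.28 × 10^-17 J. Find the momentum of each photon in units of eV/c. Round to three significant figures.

Since p = E/c for a photon, p = 7.605 × 10^-26 kg·m/s.
Converting to eV/c: p = 142.3 eV/c ≈ 142 eV/c.

142 eV/c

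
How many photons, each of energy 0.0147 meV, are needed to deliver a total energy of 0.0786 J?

3.34e22 photons

Per-photon energy: E = 2.355e-24 J (from energy = 0.0147 meV).
N = E_total / E_photon = 0.0786 J / 2.355e-24 J = 3.34e22.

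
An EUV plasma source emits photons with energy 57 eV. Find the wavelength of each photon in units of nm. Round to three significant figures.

21.8 nm

(h = 6.62607015 × 10^-34 J·s, c = 2.99792458 × 10^8 m/s, 1 eV = 1.602176634 × 10^-19 J.)
In SI units: E = 57 eV = 9.1324 × 10^-18 J.
Since λ = hc/E for a photon, λ = 2.175 × 10^-8 m.
Converting to nm: λ = 21.75 nm ≈ 21.8 nm.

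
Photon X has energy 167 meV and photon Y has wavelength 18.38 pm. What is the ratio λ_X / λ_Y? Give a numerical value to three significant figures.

λ_X = 7.424e-6 m (from energy = 167 meV, via λ = hc/E).
λ_Y = 1.838e-11 m (from wavelength = 18.38 pm, via λ given directly).
Ratio = 7.424e-6 / 1.838e-11 = 4.04e5.

4.04e5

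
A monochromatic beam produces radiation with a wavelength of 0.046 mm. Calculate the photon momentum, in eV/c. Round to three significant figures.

Take h = 6.62607015 × 10^-34 J·s, c = 2.99792458 × 10^8 m/s, 1 eV = 1.602176634 × 10^-19 J.
In SI units: λ = 0.046 mm = 4.6 × 10^-5 m.
For a photon p = h/λ, so p = 1.440 × 10^-29 kg·m/s.
Converting to eV/c: p = 0.02695 eV/c ≈ 0.0270 eV/c.

0.0270 eV/c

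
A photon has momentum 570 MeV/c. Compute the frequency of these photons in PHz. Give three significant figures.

1.38 × 10^8 PHz

Take h = 6.62607015 × 10^-34 J·s, c = 2.99792458 × 10^8 m/s, 1 eV = 1.602176634 × 10^-19 J.
Convert to SI: p = 570 MeV/c = 3.0462 × 10^-19 kg·m/s.
The photon relation is f = pc/h, giving f = 1.378 × 10^23 Hz.
Converting to PHz: f = 1.378 × 10^8 PHz ≈ 1.38 × 10^8 PHz.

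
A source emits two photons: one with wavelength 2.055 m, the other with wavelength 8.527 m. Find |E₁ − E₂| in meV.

4.58e-4 meV

Using E = hc/λ: E₁ = 9.6664e-26 J, E₂ = 2.3296e-26 J.
|ΔE| = |9.6664e-26 − 2.3296e-26| = 7.34e-26 J = 4.58e-4 meV.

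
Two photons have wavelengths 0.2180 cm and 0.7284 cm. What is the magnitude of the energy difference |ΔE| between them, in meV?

Using E = hc/λ: E₁ = 9.1121e-23 J, E₂ = 2.7271e-23 J.
|ΔE| = |9.1121e-23 − 2.7271e-23| = 6.39e-23 J = 0.399 meV.

0.399 meV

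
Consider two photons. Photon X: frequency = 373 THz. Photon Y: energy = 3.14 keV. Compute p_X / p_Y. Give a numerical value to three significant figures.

p_X = 8.244e-28 kg·m/s (from frequency = 373 THz, via p = hf/c).
p_Y = 1.678e-24 kg·m/s (from energy = 3.14 keV, via p = E/c).
Ratio = 8.244e-28 / 1.678e-24 = 4.91e-4.

4.91e-4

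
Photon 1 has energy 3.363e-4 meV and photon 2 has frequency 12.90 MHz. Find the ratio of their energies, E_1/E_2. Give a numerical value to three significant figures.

E_1 = 5.388e-26 J (from energy = 3.363e-4 meV, via E given directly).
E_2 = 8.548e-27 J (from frequency = 12.90 MHz, via E = hf).
Ratio = 5.388e-26 / 8.548e-27 = 6.30.

6.30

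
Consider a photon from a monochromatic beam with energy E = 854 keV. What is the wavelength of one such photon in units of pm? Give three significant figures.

Take h = 6.62607015e-34 J·s, c = 2.99792458e8 m/s, 1 eV = 1.602176634e-19 J.
Convert to SI: E = 854 keV = 1.3683e-13 J.
Since λ = hc/E for a photon, λ = 1.452e-12 m.
Converting to pm: λ = 1.452 pm ≈ 1.45 pm.

1.45 pm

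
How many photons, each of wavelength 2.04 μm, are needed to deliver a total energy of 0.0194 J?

1.99 × 10^17 photons

Per-photon energy: E = 9.737 × 10^-20 J (from wavelength = 2.04 μm).
N = E_total / E_photon = 0.0194 J / 9.737 × 10^-20 J = 1.99 × 10^17.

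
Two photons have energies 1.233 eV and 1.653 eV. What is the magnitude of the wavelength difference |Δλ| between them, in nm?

Using λ = hc/E: λ₁ = 1.0055e-6 m, λ₂ = 7.5006e-7 m.
|Δλ| = |1.0055e-6 − 7.5006e-7| = 2.55e-7 m = 255 nm.

255 nm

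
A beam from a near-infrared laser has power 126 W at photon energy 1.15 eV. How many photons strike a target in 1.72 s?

1.18e21 photons

Total energy: E_total = P·t = 126 × 1.72 = 216.7 J.
Per-photon energy: E = 1.843e-19 J.
N = E_total / E_photon = 1.18e21.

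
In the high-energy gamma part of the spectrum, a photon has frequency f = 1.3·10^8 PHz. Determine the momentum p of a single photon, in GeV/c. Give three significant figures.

Use h = 6.62607015·10^-34 J·s, c = 2.99792458·10^8 m/s, 1 eV = 1.602176634·10^-19 J.
First convert: f = 1.3·10^8 PHz = 1.3·10^23 Hz.
Since p = hf/c for a photon, p = 2.873·10^-19 kg·m/s.
Converting to GeV/c: p = 0.5376 GeV/c ≈ 0.538 GeV/c.

0.538 GeV/c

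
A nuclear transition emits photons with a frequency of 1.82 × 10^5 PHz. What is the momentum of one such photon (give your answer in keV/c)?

753 keV/c

First convert: f = 1.82 × 10^5 PHz = 1.82 × 10^20 Hz.
Apply p = hf/c: p = 4.023 × 10^-22 kg·m/s.
Converting to keV/c: p = 752.7 keV/c ≈ 753 keV/c.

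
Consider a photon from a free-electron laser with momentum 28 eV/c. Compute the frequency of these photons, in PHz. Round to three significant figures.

6.77 PHz

Take h = 6.62607015·10^-34 J·s, c = 2.99792458·10^8 m/s, 1 eV = 1.602176634·10^-19 J.
In SI units: p = 28 eV/c = 1.4964·10^-26 kg·m/s.
The photon relation is f = pc/h, giving f = 6.770·10^15 Hz.
Converting to PHz: f = 6.770 PHz ≈ 6.77 PHz.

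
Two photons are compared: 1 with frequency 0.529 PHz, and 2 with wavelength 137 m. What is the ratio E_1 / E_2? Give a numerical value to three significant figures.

2.42e8

E_1 = 3.505e-19 J (from frequency = 0.529 PHz, via E = hf).
E_2 = 1.450e-27 J (from wavelength = 137 m, via E = hc/λ).
Ratio = 3.505e-19 / 1.450e-27 = 2.42e8.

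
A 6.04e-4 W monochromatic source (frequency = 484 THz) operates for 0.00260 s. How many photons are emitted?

Total energy: E_total = P·t = 6.04e-4 × 0.00260 = 1.570e-6 J.
Per-photon energy: E = 3.207e-19 J.
N = E_total / E_photon = 4.90e12.

4.90e12 photons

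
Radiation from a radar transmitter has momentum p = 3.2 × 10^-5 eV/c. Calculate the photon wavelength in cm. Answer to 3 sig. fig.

First convert: p = 3.2 × 10^-5 eV/c = 1.7102 × 10^-32 kg·m/s.
The photon relation is λ = h/p, giving λ = 0.03875 m.
Converting to cm: λ = 3.875 cm ≈ 3.87 cm.

3.87 cm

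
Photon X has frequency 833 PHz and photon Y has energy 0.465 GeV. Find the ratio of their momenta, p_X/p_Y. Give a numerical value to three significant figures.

7.41e-6

p_X = 1.841e-24 kg·m/s (from frequency = 833 PHz, via p = hf/c).
p_Y = 2.485e-19 kg·m/s (from energy = 0.465 GeV, via p = E/c).
Ratio = 1.841e-24 / 2.485e-19 = 7.41e-6.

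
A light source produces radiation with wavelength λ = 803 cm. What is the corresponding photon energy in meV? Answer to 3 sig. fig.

1.54e-4 meV

First convert: λ = 803 cm = 8.03 m.
Apply E = hc/λ: E = 2.474e-26 J.
Converting to meV: E = 1.544e-4 meV ≈ 1.54e-4 meV.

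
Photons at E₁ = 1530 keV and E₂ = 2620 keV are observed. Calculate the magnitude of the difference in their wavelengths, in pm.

0.337 pm

Using λ = hc/E: λ₁ = 8.104 × 10^-13 m, λ₂ = 4.732 × 10^-13 m.
|Δλ| = |8.104 × 10^-13 − 4.732 × 10^-13| = 3.37 × 10^-13 m = 0.337 pm.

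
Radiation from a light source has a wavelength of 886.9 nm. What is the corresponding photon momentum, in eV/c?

In SI units: λ = 886.9 nm = 8.869 × 10^-7 m.
For a photon p = h/λ, so p = 7.471 × 10^-28 kg·m/s.
Converting to eV/c: p = 1.398 eV/c ≈ 1.40 eV/c.

1.40 eV/c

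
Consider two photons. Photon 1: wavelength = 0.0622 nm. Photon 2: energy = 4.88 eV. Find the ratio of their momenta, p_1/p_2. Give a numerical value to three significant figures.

4080

p_1 = 1.065 × 10^-23 kg·m/s (from wavelength = 0.0622 nm, via p = h/λ).
p_2 = 2.608 × 10^-27 kg·m/s (from energy = 4.88 eV, via p = E/c).
Ratio = 1.065 × 10^-23 / 2.608 × 10^-27 = 4080.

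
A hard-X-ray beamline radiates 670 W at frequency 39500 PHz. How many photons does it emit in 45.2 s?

Total energy: E_total = P·t = 670 × 45.2 = 30280 J.
Per-photon energy: E = 2.617 × 10^-14 J.
N = E_total / E_photon = 1.16 × 10^18.

1.16 × 10^18 photons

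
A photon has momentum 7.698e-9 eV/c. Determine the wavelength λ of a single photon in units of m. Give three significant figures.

Take h = 6.62607015e-34 J·s, c = 2.99792458e8 m/s, 1 eV = 1.602176634e-19 J.
First convert: p = 7.698e-9 eV/c = 4.1140e-36 kg·m/s.
Since λ = h/p for a photon, λ = 161.1 m.
So λ ≈ 161 m.

161 m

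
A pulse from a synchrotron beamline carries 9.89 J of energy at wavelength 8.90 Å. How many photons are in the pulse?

Per-photon energy: E = 2.232e-16 J (from wavelength = 8.90 Å).
N = E_total / E_photon = 9.89 J / 2.232e-16 J = 4.43e16.

4.43e16 photons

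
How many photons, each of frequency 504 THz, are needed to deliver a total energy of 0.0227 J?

6.80e16 photons

Per-photon energy: E = 3.340e-19 J (from frequency = 504 THz).
N = E_total / E_photon = 0.0227 J / 3.340e-19 J = 6.80e16.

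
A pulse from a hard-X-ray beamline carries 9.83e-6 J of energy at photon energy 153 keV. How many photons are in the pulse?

Per-photon energy: E = 2.451e-14 J (from energy = 153 keV).
N = E_total / E_photon = 9.83e-6 J / 2.451e-14 J = 4.01e8.

4.01e8 photons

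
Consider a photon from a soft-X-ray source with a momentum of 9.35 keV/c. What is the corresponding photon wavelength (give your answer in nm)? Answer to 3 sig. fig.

First convert: p = 9.35 keV/c = 4.9969e-24 kg·m/s.
Since λ = h/p for a photon, λ = 1.326e-10 m.
Converting to nm: λ = 0.1326 nm ≈ 0.133 nm.

0.133 nm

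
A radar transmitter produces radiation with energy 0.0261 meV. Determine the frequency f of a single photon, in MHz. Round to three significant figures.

6310 MHz

Use h = 6.62607015 × 10^-34 J·s, 1 eV = 1.602176634 × 10^-19 J.
Convert to SI: E = 0.0261 meV = 4.1817 × 10^-24 J.
For a photon f = E/h, so f = 6.311 × 10^9 Hz.
Converting to MHz: f = 6311 MHz ≈ 6310 MHz.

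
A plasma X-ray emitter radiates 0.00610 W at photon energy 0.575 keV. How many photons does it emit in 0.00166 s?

1.10 × 10^11 photons

Total energy: E_total = P·t = 0.00610 × 0.00166 = 1.013 × 10^-5 J.
Per-photon energy: E = 9.213 × 10^-17 J.
N = E_total / E_photon = 1.10 × 10^11.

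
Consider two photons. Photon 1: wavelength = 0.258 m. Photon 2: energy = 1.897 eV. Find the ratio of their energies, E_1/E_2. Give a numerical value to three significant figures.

2.53 × 10^-6

E_1 = 7.699 × 10^-25 J (from wavelength = 0.258 m, via E = hc/λ).
E_2 = 3.039 × 10^-19 J (from energy = 1.897 eV, via E given directly).
Ratio = 7.699 × 10^-25 / 3.039 × 10^-19 = 2.53 × 10^-6.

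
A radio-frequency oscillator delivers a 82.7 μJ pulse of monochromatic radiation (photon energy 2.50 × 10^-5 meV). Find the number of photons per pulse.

2.06 × 10^22 photons

Per-photon energy: E = 4.005 × 10^-27 J (from energy = 2.50 × 10^-5 meV).
N = E_total / E_photon = 8.27 × 10^-5 J / 4.005 × 10^-27 J = 2.06 × 10^22.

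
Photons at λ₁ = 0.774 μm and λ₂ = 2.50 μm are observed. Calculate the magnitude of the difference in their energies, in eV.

Using E = hc/λ: E₁ = 2.566e-19 J, E₂ = 7.946e-20 J.
|ΔE| = |2.566e-19 − 7.946e-20| = 1.77e-19 J = 1.11 eV.

1.11 eV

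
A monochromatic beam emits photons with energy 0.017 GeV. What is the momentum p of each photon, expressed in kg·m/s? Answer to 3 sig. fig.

9.09 × 10^-21 kg·m/s

Use c = 2.99792458 × 10^8 m/s, 1 eV = 1.602176634 × 10^-19 J.
In SI units: E = 0.017 GeV = 2.7237 × 10^-12 J.
Apply p = E/c: p = 9.085 × 10^-21 kg·m/s.
So p ≈ 9.09 × 10^-21 kg·m/s.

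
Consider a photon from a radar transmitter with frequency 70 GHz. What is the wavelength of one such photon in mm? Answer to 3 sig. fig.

First convert: f = 70 GHz = 7.0e10 Hz.
Apply λ = c/f: λ = 0.004283 m.
Converting to mm: λ = 4.283 mm ≈ 4.28 mm.

4.28 mm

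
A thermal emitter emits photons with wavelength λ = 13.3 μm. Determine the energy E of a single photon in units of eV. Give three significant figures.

0.0932 eV

Convert to SI: λ = 13.3 μm = 1.33 × 10^-5 m.
Since E = hc/λ for a photon, E = 1.494 × 10^-20 J.
Converting to eV: E = 0.09322 eV ≈ 0.0932 eV.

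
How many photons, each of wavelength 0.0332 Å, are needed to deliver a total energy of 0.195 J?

3.26e12 photons

Per-photon energy: E = 5.983e-14 J (from wavelength = 0.0332 Å).
N = E_total / E_photon = 0.195 J / 5.983e-14 J = 3.26e12.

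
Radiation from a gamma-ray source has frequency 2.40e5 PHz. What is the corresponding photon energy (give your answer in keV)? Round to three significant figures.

In SI units: f = 2.40e5 PHz = 2.40e20 Hz.
Since E = hf for a photon, E = 1.590e-13 J.
Converting to keV: E = 992.6 keV ≈ 993 keV.

993 keV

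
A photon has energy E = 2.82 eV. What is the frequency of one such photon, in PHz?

0.682 PHz

First convert: E = 2.82 eV = 4.5181e-19 J.
For a photon f = E/h, so f = 6.819e14 Hz.
Converting to PHz: f = 0.6819 PHz ≈ 0.682 PHz.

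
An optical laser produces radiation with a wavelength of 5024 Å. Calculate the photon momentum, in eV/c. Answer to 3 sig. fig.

In SI units: λ = 5024 Å = 5.024e-7 m.
The photon relation is p = h/λ, giving p = 1.319e-27 kg·m/s.
Converting to eV/c: p = 2.468 eV/c ≈ 2.47 eV/c.

2.47 eV/c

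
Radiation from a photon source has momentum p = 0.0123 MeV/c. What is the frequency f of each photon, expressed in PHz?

In SI units: p = 0.0123 MeV/c = 6.5735e-24 kg·m/s.
The photon relation is f = pc/h, giving f = 2.974e18 Hz.
Converting to PHz: f = 2974 PHz ≈ 2970 PHz.

2970 PHz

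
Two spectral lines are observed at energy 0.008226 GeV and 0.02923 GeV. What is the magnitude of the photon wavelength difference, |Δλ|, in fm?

Using λ = hc/E: λ₁ = 1.5072e-13 m, λ₂ = 4.2417e-14 m.
|Δλ| = |1.5072e-13 − 4.2417e-14| = 1.08e-13 m = 108 fm.

108 fm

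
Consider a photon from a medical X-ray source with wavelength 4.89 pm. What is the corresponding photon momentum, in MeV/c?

0.254 MeV/c

In SI units: λ = 4.89 pm = 4.89e-12 m.
For a photon p = h/λ, so p = 1.355e-22 kg·m/s.
Converting to MeV/c: p = 0.2535 MeV/c ≈ 0.254 MeV/c.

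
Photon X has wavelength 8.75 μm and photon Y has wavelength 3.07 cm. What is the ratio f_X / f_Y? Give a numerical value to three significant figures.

3510

f_X = 3.426e13 Hz (from wavelength = 8.75 μm, via f = c/λ).
f_Y = 9.765e9 Hz (from wavelength = 3.07 cm, via f = c/λ).
Ratio = 3.426e13 / 9.765e9 = 3510.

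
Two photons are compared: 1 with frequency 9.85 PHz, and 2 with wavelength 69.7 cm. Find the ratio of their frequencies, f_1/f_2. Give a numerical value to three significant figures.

f_1 = 9.850 × 10^15 Hz (from frequency = 9.85 PHz, via f given directly).
f_2 = 4.301 × 10^8 Hz (from wavelength = 69.7 cm, via f = c/λ).
Ratio = 9.850 × 10^15 / 4.301 × 10^8 = 2.29 × 10^7.

2.29 × 10^7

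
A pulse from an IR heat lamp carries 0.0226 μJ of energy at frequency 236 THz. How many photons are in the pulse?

1.45 × 10^11 photons

Per-photon energy: E = 1.564 × 10^-19 J (from frequency = 236 THz).
N = E_total / E_photon = 2.26 × 10^-8 J / 1.564 × 10^-19 J = 1.45 × 10^11.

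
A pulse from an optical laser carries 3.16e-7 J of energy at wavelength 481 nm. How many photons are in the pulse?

Per-photon energy: E = 4.130e-19 J (from wavelength = 481 nm).
N = E_total / E_photon = 3.16e-7 J / 4.130e-19 J = 7.65e11.

7.65e11 photons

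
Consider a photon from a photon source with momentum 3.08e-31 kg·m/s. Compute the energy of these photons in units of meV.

Use c = 2.99792458e8 m/s, 1 eV = 1.602176634e-19 J.
Apply E = pc: E = 9.234e-23 J.
Converting to meV: E = 0.5763 meV ≈ 0.576 meV.

0.576 meV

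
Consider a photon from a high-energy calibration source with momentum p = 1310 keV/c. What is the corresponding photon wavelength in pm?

0.946 pm

(h = 6.62607015 × 10^-34 J·s, c = 2.99792458 × 10^8 m/s, 1 eV = 1.602176634 × 10^-19 J.)
Convert to SI: p = 1310 keV/c = 7.0010 × 10^-22 kg·m/s.
For a photon λ = h/p, so λ = 9.464 × 10^-13 m.
Converting to pm: λ = 0.9464 pm ≈ 0.946 pm.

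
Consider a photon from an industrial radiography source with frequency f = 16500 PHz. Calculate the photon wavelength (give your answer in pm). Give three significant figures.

First convert: f = 16500 PHz = 1.65e19 Hz.
For a photon λ = c/f, so λ = 1.817e-11 m.
Converting to pm: λ = 18.17 pm ≈ 18.2 pm.

18.2 pm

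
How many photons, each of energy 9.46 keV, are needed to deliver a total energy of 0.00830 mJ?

5.48e9 photons

Per-photon energy: E = 1.516e-15 J (from energy = 9.46 keV).
N = E_total / E_photon = 8.30e-6 J / 1.516e-15 J = 5.48e9.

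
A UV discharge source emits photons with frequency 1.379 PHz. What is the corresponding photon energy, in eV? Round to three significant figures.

5.70 eV

Use h = 6.62607015 × 10^-34 J·s, 1 eV = 1.602176634 × 10^-19 J.
In SI units: f = 1.379 PHz = 1.379 × 10^15 Hz.
Apply E = hf: E = 9.137 × 10^-19 J.
Converting to eV: E = 5.703 eV ≈ 5.70 eV.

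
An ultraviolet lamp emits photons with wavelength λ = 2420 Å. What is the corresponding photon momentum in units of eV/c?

5.12 eV/c

In SI units: λ = 2420 Å = 2.42e-7 m.
The photon relation is p = h/λ, giving p = 2.738e-27 kg·m/s.
Converting to eV/c: p = 5.123 eV/c ≈ 5.12 eV/c.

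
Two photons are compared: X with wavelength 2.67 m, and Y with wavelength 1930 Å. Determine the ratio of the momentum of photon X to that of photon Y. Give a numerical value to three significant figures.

7.23e-8

p_X = 2.482e-34 kg·m/s (from wavelength = 2.67 m, via p = h/λ).
p_Y = 3.433e-27 kg·m/s (from wavelength = 1930 Å, via p = h/λ).
Ratio = 2.482e-34 / 3.433e-27 = 7.23e-8.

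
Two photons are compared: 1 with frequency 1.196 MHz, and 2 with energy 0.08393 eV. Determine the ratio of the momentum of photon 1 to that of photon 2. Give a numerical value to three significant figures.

p_1 = 2.643e-36 kg·m/s (from frequency = 1.196 MHz, via p = hf/c).
p_2 = 4.485e-29 kg·m/s (from energy = 0.08393 eV, via p = E/c).
Ratio = 2.643e-36 / 4.485e-29 = 5.89e-8.

5.89e-8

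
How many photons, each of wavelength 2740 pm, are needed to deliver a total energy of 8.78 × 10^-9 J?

1.21 × 10^8 photons

Per-photon energy: E = 7.250 × 10^-17 J (from wavelength = 2740 pm).
N = E_total / E_photon = 8.78 × 10^-9 J / 7.250 × 10^-17 J = 1.21 × 10^8.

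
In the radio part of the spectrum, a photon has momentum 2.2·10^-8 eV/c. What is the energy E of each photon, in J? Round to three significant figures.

Take c = 2.99792458·10^8 m/s, 1 eV = 1.602176634·10^-19 J.
First convert: p = 2.2·10^-8 eV/c = 1.1757·10^-35 kg·m/s.
Since E = pc for a photon, E = 3.525·10^-27 J.
So E ≈ 3.52·10^-27 J.

3.52·10^-27 J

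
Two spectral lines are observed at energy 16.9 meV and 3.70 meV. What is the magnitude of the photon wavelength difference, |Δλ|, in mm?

0.262 mm

Using λ = hc/E: λ₁ = 7.336e-5 m, λ₂ = 3.351e-4 m.
|Δλ| = |7.336e-5 − 3.351e-4| = 2.62e-4 m = 0.262 mm.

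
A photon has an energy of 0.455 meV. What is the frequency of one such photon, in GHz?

Take h = 6.62607015·10^-34 J·s, 1 eV = 1.602176634·10^-19 J.
First convert: E = 0.455 meV = 7.2899·10^-23 J.
For a photon f = E/h, so f = 1.100·10^11 Hz.
Converting to GHz: f = 110.0 GHz ≈ 110 GHz.

110 GHz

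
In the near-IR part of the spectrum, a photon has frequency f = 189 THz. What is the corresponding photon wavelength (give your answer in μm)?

1.59 μm

(c = 2.99792458 × 10^8 m/s.)
Convert to SI: f = 189 THz = 1.89 × 10^14 Hz.
For a photon λ = c/f, so λ = 1.586 × 10^-6 m.
Converting to μm: λ = 1.586 μm ≈ 1.59 μm.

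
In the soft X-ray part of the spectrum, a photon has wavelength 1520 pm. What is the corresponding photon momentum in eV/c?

Convert to SI: λ = 1520 pm = 1.52 × 10^-9 m.
Since p = h/λ for a photon, p = 4.359 × 10^-25 kg·m/s.
Converting to eV/c: p = 815.7 eV/c ≈ 816 eV/c.

816 eV/c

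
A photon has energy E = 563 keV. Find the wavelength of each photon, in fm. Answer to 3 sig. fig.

Use h = 6.62607015e-34 J·s, c = 2.99792458e8 m/s, 1 eV = 1.602176634e-19 J.
In SI units: E = 563 keV = 9.0203e-14 J.
Apply λ = hc/E: λ = 2.202e-12 m.
Converting to fm: λ = 2202 fm ≈ 2200 fm.

2200 fm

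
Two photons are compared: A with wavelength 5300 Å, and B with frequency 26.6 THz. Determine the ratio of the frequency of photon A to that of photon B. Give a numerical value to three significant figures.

f_A = 5.656e14 Hz (from wavelength = 5300 Å, via f = c/λ).
f_B = 2.660e13 Hz (from frequency = 26.6 THz, via f given directly).
Ratio = 5.656e14 / 2.660e13 = 21.3.

21.3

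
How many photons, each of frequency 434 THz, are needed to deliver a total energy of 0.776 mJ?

2.70 × 10^15 photons

Per-photon energy: E = 2.876 × 10^-19 J (from frequency = 434 THz).
N = E_total / E_photon = 7.76 × 10^-4 J / 2.876 × 10^-19 J = 2.70 × 10^15.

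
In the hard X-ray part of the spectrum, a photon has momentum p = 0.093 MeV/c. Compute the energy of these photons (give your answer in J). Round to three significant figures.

1.49e-14 J

Take c = 2.99792458e8 m/s, 1 eV = 1.602176634e-19 J.
First convert: p = 0.093 MeV/c = 4.9702e-23 kg·m/s.
For a photon E = pc, so E = 1.490e-14 J.
So E ≈ 1.49e-14 J.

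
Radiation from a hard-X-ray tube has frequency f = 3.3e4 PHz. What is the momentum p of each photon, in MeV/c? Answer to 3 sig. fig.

Use h = 6.62607015e-34 J·s, c = 2.99792458e8 m/s, 1 eV = 1.602176634e-19 J.
Convert to SI: f = 3.3e4 PHz = 3.3e19 Hz.
The photon relation is p = hf/c, giving p = 7.294e-23 kg·m/s.
Converting to MeV/c: p = 0.1365 MeV/c ≈ 0.136 MeV/c.

0.136 MeV/c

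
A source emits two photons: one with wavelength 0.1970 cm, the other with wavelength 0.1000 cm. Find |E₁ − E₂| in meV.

0.610 meV

Using E = hc/λ: E₁ = 1.0083 × 10^-22 J, E₂ = 1.9864 × 10^-22 J.
|ΔE| = |1.0083 × 10^-22 − 1.9864 × 10^-22| = 9.78 × 10^-23 J = 0.610 meV.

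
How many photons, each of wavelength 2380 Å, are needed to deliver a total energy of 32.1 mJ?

3.85·10^16 photons

Per-photon energy: E = 8.346·10^-19 J (from wavelength = 2380 Å).
N = E_total / E_photon = 0.0321 J / 8.346·10^-19 J = 3.85·10^16.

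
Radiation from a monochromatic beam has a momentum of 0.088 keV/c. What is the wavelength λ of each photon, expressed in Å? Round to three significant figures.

Take h = 6.62607015 × 10^-34 J·s, c = 2.99792458 × 10^8 m/s, 1 eV = 1.602176634 × 10^-19 J.
First convert: p = 0.088 keV/c = 4.7030 × 10^-26 kg·m/s.
Apply λ = h/p: λ = 1.409 × 10^-8 m.
Converting to Å: λ = 140.9 Å ≈ 141 Å.

141 Å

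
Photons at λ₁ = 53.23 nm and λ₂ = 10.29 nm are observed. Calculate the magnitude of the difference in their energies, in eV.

97.2 eV

Using E = hc/λ: E₁ = 3.7318 × 10^-18 J, E₂ = 1.9305 × 10^-17 J.
|ΔE| = |3.7318 × 10^-18 − 1.9305 × 10^-17| = 1.56 × 10^-17 J = 97.2 eV.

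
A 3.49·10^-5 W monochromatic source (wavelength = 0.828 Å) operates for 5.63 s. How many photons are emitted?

Total energy: E_total = P·t = 3.49·10^-5 × 5.63 = 1.965·10^-4 J.
Per-photon energy: E = 2.399·10^-15 J.
N = E_total / E_photon = 8.19·10^10.

8.19·10^10 photons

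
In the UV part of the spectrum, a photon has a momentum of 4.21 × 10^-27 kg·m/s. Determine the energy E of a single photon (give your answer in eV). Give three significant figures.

Take c = 2.99792458 × 10^8 m/s, 1 eV = 1.602176634 × 10^-19 J.
Apply E = pc: E = 1.262 × 10^-18 J.
Converting to eV: E = 7.878 eV ≈ 7.88 eV.

7.88 eV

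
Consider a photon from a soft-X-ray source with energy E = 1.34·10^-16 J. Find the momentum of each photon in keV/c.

For a photon p = E/c, so p = 4.470·10^-25 kg·m/s.
Converting to keV/c: p = 0.8364 keV/c ≈ 0.836 keV/c.

0.836 keV/c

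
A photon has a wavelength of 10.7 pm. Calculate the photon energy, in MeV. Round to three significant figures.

Convert to SI: λ = 10.7 pm = 1.07·10^-11 m.
Apply E = hc/λ: E = 1.856·10^-14 J.
Converting to MeV: E = 0.1159 MeV ≈ 0.116 MeV.

0.116 MeV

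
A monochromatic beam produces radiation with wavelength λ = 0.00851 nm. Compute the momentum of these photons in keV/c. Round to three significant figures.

Use h = 6.62607015e-34 J·s, c = 2.99792458e8 m/s, 1 eV = 1.602176634e-19 J.
First convert: λ = 0.00851 nm = 8.51e-12 m.
The photon relation is p = h/λ, giving p = 7.786e-23 kg·m/s.
Converting to keV/c: p = 145.7 keV/c ≈ 146 keV/c.

146 keV/c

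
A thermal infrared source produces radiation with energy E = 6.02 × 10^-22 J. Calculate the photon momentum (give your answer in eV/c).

Since p = E/c for a photon, p = 2.008 × 10^-30 kg·m/s.
Converting to eV/c: p = 0.003757 eV/c ≈ 3.76 × 10^-3 eV/c.

3.76 × 10^-3 eV/c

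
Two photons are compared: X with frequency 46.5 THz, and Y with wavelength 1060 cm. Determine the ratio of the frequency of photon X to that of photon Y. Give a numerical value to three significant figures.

1.64e6

f_X = 4.650e13 Hz (from frequency = 46.5 THz, via f given directly).
f_Y = 2.828e7 Hz (from wavelength = 1060 cm, via f = c/λ).
Ratio = 4.650e13 / 2.828e7 = 1.64e6.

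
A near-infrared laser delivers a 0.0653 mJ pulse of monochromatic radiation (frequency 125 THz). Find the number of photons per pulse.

7.88e14 photons

Per-photon energy: E = 8.283e-20 J (from frequency = 125 THz).
N = E_total / E_photon = 6.53e-5 J / 8.283e-20 J = 7.88e14.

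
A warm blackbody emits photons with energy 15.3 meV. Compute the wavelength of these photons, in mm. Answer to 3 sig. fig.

First convert: E = 15.3 meV = 2.4513e-21 J.
Apply λ = hc/E: λ = 8.104e-5 m.
Converting to mm: λ = 0.08104 mm ≈ 0.0810 mm.

0.0810 mm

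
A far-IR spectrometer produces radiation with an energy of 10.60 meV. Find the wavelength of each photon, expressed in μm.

117 μm

First convert: E = 10.60 meV = 1.6983e-21 J.
For a photon λ = hc/E, so λ = 1.170e-4 m.
Converting to μm: λ = 117.0 μm ≈ 117 μm.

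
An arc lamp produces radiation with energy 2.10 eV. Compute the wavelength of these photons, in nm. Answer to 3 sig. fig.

590 nm

Use h = 6.62607015e-34 J·s, c = 2.99792458e8 m/s, 1 eV = 1.602176634e-19 J.
In SI units: E = 2.10 eV = 3.3646e-19 J.
Apply λ = hc/E: λ = 5.904e-7 m.
Converting to nm: λ = 590.4 nm ≈ 590 nm.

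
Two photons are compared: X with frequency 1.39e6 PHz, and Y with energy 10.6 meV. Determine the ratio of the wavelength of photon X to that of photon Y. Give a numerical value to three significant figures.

1.84e-9

λ_X = 2.157e-13 m (from frequency = 1.39e6 PHz, via λ = c/f).
λ_Y = 1.170e-4 m (from energy = 10.6 meV, via λ = hc/E).
Ratio = 2.157e-13 / 1.170e-4 = 1.84e-9.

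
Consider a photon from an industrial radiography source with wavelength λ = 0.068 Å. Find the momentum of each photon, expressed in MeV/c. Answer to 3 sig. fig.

First convert: λ = 0.068 Å = 6.8 × 10^-12 m.
The photon relation is p = h/λ, giving p = 9.744 × 10^-23 kg·m/s.
Converting to MeV/c: p = 0.1823 MeV/c ≈ 0.182 MeV/c.

0.182 MeV/c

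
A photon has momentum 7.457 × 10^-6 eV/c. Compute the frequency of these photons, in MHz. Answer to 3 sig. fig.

1800 MHz

(h = 6.62607015 × 10^-34 J·s, c = 2.99792458 × 10^8 m/s, 1 eV = 1.602176634 × 10^-19 J.)
Convert to SI: p = 7.457 × 10^-6 eV/c = 3.9852 × 10^-33 kg·m/s.
Apply f = pc/h: f = 1.803 × 10^9 Hz.
Converting to MHz: f = 1803 MHz ≈ 1800 MHz.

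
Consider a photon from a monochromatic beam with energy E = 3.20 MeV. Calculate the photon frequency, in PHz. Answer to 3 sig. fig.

7.74 × 10^5 PHz

(h = 6.62607015 × 10^-34 J·s, 1 eV = 1.602176634 × 10^-19 J.)
First convert: E = 3.20 MeV = 5.1270 × 10^-13 J.
For a photon f = E/h, so f = 7.738 × 10^20 Hz.
Converting to PHz: f = 773800 PHz ≈ 7.74 × 10^5 PHz.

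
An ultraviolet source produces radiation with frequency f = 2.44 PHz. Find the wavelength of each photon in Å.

1230 Å

Use c = 2.99792458 × 10^8 m/s.
First convert: f = 2.44 PHz = 2.44 × 10^15 Hz.
The photon relation is λ = c/f, giving λ = 1.229 × 10^-7 m.
Converting to Å: λ = 1229 Å ≈ 1230 Å.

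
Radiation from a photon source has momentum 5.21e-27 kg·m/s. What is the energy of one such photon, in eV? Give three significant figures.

Take c = 2.99792458e8 m/s, 1 eV = 1.602176634e-19 J.
For a photon E = pc, so E = 1.562e-18 J.
Converting to eV: E = 9.749 eV ≈ 9.75 eV.

9.75 eV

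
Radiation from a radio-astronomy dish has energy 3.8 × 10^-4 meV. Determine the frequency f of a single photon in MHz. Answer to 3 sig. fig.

Use h = 6.62607015 × 10^-34 J·s, 1 eV = 1.602176634 × 10^-19 J.
In SI units: E = 3.8 × 10^-4 meV = 6.0883 × 10^-26 J.
Apply f = E/h: f = 9.188 × 10^7 Hz.
Converting to MHz: f = 91.88 MHz ≈ 91.9 MHz.

91.9 MHz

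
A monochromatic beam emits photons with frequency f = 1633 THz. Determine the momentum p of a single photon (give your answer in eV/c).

6.75 eV/c

Convert to SI: f = 1633 THz = 1.633 × 10^15 Hz.
Since p = hf/c for a photon, p = 3.609 × 10^-27 kg·m/s.
Converting to eV/c: p = 6.754 eV/c ≈ 6.75 eV/c.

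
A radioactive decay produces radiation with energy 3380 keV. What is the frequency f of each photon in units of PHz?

8.17 × 10^5 PHz

In SI units: E = 3380 keV = 5.4154 × 10^-13 J.
Since f = E/h for a photon, f = 8.173 × 10^20 Hz.
Converting to PHz: f = 817300 PHz ≈ 8.17 × 10^5 PHz.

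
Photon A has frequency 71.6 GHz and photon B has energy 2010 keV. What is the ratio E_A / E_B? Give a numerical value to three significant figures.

E_A = 4.744·10^-23 J (from frequency = 71.6 GHz, via E = hf).
E_B = 3.220·10^-13 J (from energy = 2010 keV, via E given directly).
Ratio = 4.744·10^-23 / 3.220·10^-13 = 1.47·10^-10.

1.47·10^-10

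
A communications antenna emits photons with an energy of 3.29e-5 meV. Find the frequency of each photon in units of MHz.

Use h = 6.62607015e-34 J·s, 1 eV = 1.602176634e-19 J.
First convert: E = 3.29e-5 meV = 5.2712e-27 J.
Since f = E/h for a photon, f = 7.955e6 Hz.
Converting to MHz: f = 7.955 MHz ≈ 7.96 MHz.

7.96 MHz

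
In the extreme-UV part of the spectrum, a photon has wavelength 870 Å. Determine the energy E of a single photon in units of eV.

14.3 eV

(h = 6.62607015e-34 J·s, c = 2.99792458e8 m/s, 1 eV = 1.602176634e-19 J.)
First convert: λ = 870 Å = 8.70e-8 m.
The photon relation is E = hc/λ, giving E = 2.283e-18 J.
Converting to eV: E = 14.25 eV ≈ 14.3 eV.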